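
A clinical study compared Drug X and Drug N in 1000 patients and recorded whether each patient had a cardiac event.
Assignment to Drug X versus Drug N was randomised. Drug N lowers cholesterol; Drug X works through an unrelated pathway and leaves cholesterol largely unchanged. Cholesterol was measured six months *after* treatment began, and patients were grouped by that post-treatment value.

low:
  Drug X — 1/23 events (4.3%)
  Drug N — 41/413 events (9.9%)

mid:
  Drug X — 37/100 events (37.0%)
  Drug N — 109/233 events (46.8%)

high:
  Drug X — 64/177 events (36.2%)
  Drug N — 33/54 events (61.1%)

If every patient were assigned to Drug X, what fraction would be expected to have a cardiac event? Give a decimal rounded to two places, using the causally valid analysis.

0.34

The stratified and pooled comparisons disagree (Drug X wins within each cholesterol; Drug N wins overall), so the answer turns on the causal role of cholesterol.
Cholesterol is downstream of the drug. One should not condition on a consequence of treatment, so the overall rates are the right comparison.
So P(outcome | do(Drug X)) is just the pooled rate for Drug X: 102/300 = 0.340.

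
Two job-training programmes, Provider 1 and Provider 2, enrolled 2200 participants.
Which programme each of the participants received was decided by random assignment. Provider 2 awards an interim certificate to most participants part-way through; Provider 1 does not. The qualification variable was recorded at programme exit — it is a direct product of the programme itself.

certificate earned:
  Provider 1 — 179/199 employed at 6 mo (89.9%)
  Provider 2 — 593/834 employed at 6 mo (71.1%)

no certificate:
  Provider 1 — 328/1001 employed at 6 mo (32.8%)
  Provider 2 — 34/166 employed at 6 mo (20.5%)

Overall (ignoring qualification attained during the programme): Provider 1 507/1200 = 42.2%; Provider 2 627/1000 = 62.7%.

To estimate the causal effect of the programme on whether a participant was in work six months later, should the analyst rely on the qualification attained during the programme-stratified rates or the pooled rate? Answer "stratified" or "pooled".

pooled

The stratified and pooled comparisons disagree (Provider 1 wins within each qualification attained during the programme; Provider 2 wins overall), so the answer turns on the causal role of qualification attained during the programme.
Stratifying would compare programmes among participants the programmes themselves sorted into qualification attained during the programme groups — a form of selection on an intermediate. The unconditioned pooled rates give the total causal effect.
Pooled: Provider 1 42.2% vs Provider 2 62.7%; Provider 2 is higher overall.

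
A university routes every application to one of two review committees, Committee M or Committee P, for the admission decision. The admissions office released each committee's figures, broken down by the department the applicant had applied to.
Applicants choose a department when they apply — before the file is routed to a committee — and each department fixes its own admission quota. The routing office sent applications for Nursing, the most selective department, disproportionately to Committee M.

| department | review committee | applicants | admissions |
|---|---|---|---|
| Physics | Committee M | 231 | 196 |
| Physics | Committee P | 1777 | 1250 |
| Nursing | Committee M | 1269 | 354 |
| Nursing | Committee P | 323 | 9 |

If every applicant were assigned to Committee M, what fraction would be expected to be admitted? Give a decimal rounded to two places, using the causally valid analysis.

Since department is a pre-existing factor (not a product of the review committee) and it affects the outcome on its own, it is a confounder. The stratified rates, not the pooled rate, identify the causal effect.
Standardising Committee M to the population department mix: 0.558·196/231 + 0.442·354/1269 = 0.597.

0.60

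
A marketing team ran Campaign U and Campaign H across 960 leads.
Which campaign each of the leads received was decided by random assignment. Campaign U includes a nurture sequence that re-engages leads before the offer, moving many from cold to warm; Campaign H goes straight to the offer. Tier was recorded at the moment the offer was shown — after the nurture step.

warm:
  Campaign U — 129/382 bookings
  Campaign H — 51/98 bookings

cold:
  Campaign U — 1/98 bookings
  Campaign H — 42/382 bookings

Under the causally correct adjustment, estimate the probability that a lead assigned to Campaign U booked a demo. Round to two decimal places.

Engagement tier is downstream of the campaign. One should not condition on a consequence of treatment, so the overall rates are the right comparison.
So P(outcome | do(Campaign U)) is just the pooled rate for Campaign U: 130/480 = 0.271.

0.27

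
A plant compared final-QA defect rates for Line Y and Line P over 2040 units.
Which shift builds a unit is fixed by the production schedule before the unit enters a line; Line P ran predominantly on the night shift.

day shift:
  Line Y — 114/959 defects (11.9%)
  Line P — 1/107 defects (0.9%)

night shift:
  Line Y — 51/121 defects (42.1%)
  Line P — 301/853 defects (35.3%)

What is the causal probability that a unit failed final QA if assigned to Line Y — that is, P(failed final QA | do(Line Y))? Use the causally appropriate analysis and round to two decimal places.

The stratified and pooled comparisons disagree (Line P wins within each shift; Line Y wins overall), so the answer turns on the causal role of shift.
The imbalance in shift arose from how units were allocated, not from anything the line did; and shift independently affects the outcome. The pooled gap is confounded — condition on shift.
Standardising Line Y to the population shift mix: 0.523·114/959 + 0.477·51/121 = 0.263.

0.26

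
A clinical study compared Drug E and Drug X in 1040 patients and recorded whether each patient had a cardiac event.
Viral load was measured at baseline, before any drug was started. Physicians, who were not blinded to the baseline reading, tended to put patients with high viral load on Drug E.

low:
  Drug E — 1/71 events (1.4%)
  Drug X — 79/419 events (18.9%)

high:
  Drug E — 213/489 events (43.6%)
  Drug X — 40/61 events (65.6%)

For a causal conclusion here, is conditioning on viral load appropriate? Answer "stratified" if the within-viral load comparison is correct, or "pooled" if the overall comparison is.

stratified

Nothing the drug does changes viral load; the imbalance is an allocation artefact. With viral load also predicting the outcome, the pooled figure is confounded, and the within-stratum comparison is the causal one.
Within each level — low: 1.4% vs 18.9%; high: 43.6% vs 65.6% — Drug E is lower every time.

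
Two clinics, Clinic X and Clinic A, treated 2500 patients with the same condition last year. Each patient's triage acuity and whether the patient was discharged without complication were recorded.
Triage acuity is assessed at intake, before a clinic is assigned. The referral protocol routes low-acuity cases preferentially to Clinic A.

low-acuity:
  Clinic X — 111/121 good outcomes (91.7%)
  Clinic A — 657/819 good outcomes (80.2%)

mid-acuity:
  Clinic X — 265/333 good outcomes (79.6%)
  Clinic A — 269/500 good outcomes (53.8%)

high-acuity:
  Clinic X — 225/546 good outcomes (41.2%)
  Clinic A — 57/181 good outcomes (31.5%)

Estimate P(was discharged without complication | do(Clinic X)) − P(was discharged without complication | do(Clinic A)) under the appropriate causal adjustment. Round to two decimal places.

+0.16

The triage acuity-specific comparison favours Clinic X throughout, but the pooled figures favour Clinic A. The question is whether to condition on triage acuity.
Nothing the clinic does changes triage acuity; the imbalance is an allocation artefact. With triage acuity also predicting the outcome, the pooled figure is confounded, and the within-stratum comparison is the causal one.
Adjusting over the population distribution of triage acuity: 0.376·(0.917−0.802) + 0.333·(0.796−0.538) + 0.291·(0.412−0.315) = +0.157.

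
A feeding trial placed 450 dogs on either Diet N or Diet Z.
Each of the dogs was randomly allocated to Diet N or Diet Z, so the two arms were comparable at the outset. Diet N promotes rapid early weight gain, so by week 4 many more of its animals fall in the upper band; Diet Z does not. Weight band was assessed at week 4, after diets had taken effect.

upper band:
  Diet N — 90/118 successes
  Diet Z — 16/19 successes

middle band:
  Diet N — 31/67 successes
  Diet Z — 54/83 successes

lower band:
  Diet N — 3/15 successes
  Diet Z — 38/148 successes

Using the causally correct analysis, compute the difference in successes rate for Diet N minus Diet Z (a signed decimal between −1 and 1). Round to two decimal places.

Because the diet influences week-4 weight band, week-4 weight band is a post-treatment mediator, not a confounder. Stratifying on it would bias the estimate; the causal effect is the crude pooled difference.
The causal difference is the pooled difference: 0.620 − 0.432 = +0.188.

+0.19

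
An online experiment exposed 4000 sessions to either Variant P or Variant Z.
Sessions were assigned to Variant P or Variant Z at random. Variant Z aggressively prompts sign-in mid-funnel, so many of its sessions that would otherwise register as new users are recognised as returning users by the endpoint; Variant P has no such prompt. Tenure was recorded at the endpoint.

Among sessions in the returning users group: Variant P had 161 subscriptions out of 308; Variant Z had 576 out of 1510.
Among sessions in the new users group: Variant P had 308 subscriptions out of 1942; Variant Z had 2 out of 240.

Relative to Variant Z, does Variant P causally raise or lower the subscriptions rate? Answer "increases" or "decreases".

decreases

User tenure is recorded after the variant and is itself shifted by it — it sits on the causal path from variant to outcome. Conditioning on a mediator would strip out part of the effect we want; the pooled comparison gives the total causal effect.
Pooled: Variant P 20.8% vs Variant Z 33.0%; Variant Z is higher overall.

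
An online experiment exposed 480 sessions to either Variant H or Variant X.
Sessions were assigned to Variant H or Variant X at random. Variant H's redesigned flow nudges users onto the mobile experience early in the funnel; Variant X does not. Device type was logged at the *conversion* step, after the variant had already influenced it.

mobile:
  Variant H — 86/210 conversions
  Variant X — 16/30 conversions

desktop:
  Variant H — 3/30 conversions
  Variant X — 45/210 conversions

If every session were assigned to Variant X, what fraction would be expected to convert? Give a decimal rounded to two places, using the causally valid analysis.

Device type here is a post-treatment variable shaped by the variant; conditioning on it would introduce bias rather than remove it. The overall comparison is the causal one.
So P(outcome | do(Variant X)) is just the pooled rate for Variant X: 61/240 = 0.254.

0.25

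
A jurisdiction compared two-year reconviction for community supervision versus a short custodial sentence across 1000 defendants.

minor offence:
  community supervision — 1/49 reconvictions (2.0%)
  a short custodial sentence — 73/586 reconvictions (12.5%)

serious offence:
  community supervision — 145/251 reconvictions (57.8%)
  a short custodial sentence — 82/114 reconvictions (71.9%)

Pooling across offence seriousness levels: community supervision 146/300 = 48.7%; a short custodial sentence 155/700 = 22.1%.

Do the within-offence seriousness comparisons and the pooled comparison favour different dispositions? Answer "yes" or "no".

yes

Within each offence seriousness level (minor offence 2.0% vs 12.5%; serious offence 57.8% vs 71.9%), community supervision has the lower rate every time. Pooled: 48.7% vs 22.1% — a short custodial sentence has the lower rate overall. The two comparisons disagree.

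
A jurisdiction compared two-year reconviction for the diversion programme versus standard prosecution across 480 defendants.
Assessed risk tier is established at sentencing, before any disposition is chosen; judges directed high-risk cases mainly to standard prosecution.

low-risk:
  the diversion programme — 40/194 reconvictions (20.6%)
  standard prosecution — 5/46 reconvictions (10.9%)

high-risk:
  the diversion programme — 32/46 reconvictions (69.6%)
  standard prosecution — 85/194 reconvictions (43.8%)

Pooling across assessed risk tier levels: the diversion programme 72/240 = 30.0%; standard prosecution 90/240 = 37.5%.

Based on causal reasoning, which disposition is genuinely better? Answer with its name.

standard prosecution

Since assessed risk tier is a pre-existing factor (not a product of the disposition) and it affects the outcome on its own, it is a confounder. The stratified rates, not the pooled rate, identify the causal effect.
Within each level — low-risk: 20.6% vs 10.9%; high-risk: 69.6% vs 43.8% — standard prosecution is lower every time.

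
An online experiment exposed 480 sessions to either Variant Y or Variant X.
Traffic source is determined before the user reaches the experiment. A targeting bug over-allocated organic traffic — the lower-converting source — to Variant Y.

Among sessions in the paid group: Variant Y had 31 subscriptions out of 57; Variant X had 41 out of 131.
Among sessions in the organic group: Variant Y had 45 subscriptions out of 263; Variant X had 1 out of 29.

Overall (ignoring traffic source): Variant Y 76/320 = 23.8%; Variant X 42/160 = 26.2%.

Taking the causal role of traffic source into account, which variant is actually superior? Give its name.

Variant Y

The imbalance in traffic source arose from how sessions were allocated, not from anything the variant did; and traffic source independently affects the outcome. The pooled gap is confounded — condition on traffic source.
Within each level — paid: 54.4% vs 31.3%; organic: 17.1% vs 3.4% — Variant Y is higher every time.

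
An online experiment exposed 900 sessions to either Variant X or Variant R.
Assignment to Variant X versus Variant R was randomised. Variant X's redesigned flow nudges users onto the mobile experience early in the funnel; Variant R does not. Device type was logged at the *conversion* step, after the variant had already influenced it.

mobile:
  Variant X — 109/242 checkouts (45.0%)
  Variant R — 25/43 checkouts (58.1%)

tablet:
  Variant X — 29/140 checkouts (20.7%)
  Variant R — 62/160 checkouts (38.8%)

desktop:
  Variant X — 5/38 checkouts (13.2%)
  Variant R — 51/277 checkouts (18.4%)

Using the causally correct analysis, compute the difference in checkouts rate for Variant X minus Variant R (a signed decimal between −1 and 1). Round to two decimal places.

The stratified and pooled comparisons disagree (Variant R wins within each device type; Variant X wins overall), so the answer turns on the causal role of device type.
Stratifying would compare variants among sessions the variants themselves sorted into device type groups — a form of selection on an intermediate. The unconditioned pooled rates give the total causal effect.
The causal difference is the pooled difference: 0.340 − 0.287 = +0.053.

+0.05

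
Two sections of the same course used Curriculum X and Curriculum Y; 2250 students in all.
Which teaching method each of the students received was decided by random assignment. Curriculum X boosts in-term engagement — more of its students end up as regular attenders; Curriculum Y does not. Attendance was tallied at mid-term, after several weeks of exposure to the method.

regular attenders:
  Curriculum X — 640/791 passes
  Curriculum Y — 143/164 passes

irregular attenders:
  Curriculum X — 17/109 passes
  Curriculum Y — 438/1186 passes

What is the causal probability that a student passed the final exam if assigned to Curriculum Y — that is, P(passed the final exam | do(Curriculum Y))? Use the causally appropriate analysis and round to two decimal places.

0.43

Mid-term attendance is downstream of the teaching method. One should not condition on a consequence of treatment, so the overall rates are the right comparison.
So P(outcome | do(Curriculum Y)) is just the pooled rate for Curriculum Y: 581/1350 = 0.430.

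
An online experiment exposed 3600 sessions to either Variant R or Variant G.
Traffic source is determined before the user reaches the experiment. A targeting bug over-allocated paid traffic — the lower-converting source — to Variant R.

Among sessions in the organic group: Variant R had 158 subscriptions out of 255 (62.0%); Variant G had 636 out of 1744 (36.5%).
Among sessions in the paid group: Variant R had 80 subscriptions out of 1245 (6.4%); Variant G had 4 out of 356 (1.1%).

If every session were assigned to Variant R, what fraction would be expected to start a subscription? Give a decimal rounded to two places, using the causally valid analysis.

0.37

The stratified and pooled comparisons disagree (Variant R wins within each traffic source; Variant G wins overall), so the answer turns on the causal role of traffic source.
Traffic source is set before the variant has any effect — it is not caused by the variant — and it independently drives the outcome. That makes it a confounder, so the causal comparison is within traffic source levels.
Standardising Variant R to the population traffic source mix: 0.555·158/255 + 0.445·80/1245 = 0.373.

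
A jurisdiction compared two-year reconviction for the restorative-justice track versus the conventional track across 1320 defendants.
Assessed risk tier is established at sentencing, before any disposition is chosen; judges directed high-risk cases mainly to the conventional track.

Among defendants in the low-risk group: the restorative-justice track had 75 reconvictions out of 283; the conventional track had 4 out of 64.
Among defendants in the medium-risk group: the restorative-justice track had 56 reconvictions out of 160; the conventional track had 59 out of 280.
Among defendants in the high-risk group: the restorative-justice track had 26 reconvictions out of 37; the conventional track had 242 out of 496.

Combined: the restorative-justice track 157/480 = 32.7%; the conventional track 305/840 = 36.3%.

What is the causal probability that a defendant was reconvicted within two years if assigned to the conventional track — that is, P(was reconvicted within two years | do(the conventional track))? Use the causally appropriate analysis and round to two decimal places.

0.28

Within every assessed risk tier level the conventional track has the lower rate, yet pooled the restorative-justice track does — Simpson's reversal.
Since assessed risk tier is a pre-existing factor (not a product of the disposition) and it affects the outcome on its own, it is a confounder. The stratified rates, not the pooled rate, identify the causal effect.
Standardising the conventional track to the population assessed risk tier mix: 0.263·4/64 + 0.333·59/280 + 0.404·242/496 = 0.284.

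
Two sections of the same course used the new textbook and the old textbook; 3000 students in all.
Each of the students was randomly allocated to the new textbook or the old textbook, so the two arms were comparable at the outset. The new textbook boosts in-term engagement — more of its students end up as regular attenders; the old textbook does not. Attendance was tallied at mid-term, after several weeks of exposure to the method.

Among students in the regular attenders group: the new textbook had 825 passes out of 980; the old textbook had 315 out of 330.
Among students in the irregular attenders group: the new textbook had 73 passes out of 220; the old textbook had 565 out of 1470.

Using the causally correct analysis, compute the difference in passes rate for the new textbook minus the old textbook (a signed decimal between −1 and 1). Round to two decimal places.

+0.26

The distribution of mid-term attendance is itself part of what the teaching method does — it is an intermediate outcome. Holding it fixed would remove that part of the effect; the total effect is the pooled difference.
The causal difference is the pooled difference: 0.748 − 0.489 = +0.259.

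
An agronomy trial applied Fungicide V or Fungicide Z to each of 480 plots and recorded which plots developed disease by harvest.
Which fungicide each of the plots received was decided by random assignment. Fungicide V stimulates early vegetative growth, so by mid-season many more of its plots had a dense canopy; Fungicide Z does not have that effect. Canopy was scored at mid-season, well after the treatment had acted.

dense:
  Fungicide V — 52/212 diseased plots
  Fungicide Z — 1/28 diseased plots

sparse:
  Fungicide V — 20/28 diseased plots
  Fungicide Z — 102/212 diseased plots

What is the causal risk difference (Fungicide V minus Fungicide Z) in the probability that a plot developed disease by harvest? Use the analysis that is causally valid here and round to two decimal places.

-0.13

Mid-season canopy is recorded after the fungicide and is itself shifted by it — it sits on the causal path from fungicide to outcome. Conditioning on a mediator would strip out part of the effect we want; the pooled comparison gives the total causal effect.
The causal difference is the pooled difference: 0.300 − 0.429 = -0.129.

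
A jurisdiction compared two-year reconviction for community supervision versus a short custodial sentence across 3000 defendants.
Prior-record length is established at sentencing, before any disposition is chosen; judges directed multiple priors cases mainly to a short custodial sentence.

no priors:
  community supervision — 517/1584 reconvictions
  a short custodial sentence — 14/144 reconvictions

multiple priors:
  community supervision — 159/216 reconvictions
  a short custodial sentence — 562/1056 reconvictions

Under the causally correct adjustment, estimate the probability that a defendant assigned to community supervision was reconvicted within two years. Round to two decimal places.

0.50

Within every prior-record length level a short custodial sentence has the lower rate, yet pooled community supervision does — Simpson's reversal.
Prior-record length satisfies the back-door criterion: it is not a descendant of the disposition, and it blocks the spurious path from disposition to outcome. Adjusting for it (i.e., using the within-prior-record length rates) gives the causal effect.
Standardising community supervision to the population prior-record length mix: 0.576·517/1584 + 0.424·159/216 = 0.500.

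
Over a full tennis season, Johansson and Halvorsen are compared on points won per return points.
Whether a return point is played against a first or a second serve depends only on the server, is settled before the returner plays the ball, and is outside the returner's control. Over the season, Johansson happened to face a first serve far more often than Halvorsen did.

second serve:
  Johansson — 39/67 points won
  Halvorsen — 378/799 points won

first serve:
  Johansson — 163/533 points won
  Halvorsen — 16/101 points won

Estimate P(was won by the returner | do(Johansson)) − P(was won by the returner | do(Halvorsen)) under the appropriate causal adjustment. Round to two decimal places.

Serve type is set before the player has any effect — it is not caused by the player — and it independently drives the outcome. That makes it a confounder, so the causal comparison is within serve type levels.
Adjusting over the population distribution of serve type: 0.577·(0.582−0.473) + 0.423·(0.306−0.158) = +0.125.

+0.13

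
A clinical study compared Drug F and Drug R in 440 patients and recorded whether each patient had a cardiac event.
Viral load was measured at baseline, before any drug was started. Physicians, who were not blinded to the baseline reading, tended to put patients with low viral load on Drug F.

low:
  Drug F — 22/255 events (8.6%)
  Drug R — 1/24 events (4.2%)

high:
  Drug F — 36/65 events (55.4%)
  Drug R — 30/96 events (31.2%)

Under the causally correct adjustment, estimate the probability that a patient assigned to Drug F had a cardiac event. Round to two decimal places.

Viral load is set before the drug has any effect — it is not caused by the drug — and it independently drives the outcome. That makes it a confounder, so the causal comparison is within viral load levels.
Standardising Drug F to the population viral load mix: 0.634·22/255 + 0.366·36/65 = 0.257.

0.26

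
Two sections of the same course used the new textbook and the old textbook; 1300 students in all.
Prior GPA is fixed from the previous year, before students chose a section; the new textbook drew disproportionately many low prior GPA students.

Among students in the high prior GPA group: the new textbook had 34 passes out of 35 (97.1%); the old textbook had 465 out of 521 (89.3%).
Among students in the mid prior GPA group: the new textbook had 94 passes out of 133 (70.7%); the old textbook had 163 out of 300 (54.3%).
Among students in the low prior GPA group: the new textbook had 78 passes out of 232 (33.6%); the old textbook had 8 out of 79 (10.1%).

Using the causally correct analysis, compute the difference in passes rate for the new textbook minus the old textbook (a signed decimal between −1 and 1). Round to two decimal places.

+0.14

Within every prior GPA band level the new textbook has the higher rate, yet pooled the old textbook does — Simpson's reversal.
Nothing the teaching method does changes prior GPA band; the imbalance is an allocation artefact. With prior GPA band also predicting the outcome, the pooled figure is confounded, and the within-stratum comparison is the causal one.
Adjusting over the population distribution of prior GPA band: 0.428·(0.971−0.893) + 0.333·(0.707−0.543) + 0.239·(0.336−0.101) = +0.144.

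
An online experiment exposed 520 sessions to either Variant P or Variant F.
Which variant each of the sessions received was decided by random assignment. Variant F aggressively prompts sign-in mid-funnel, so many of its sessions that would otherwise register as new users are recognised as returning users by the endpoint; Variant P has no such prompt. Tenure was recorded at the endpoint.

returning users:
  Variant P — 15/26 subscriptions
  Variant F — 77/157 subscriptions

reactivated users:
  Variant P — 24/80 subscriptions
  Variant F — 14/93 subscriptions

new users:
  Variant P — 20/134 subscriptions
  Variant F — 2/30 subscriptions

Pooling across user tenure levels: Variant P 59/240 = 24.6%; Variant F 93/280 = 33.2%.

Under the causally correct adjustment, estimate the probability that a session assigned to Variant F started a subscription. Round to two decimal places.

Variant P is higher inside every user tenure stratum but Variant F is higher in aggregate. Whether to stratify depends on how user tenure relates to the variant.
User tenure is downstream of the variant. One should not condition on a consequence of treatment, so the overall rates are the right comparison.
So P(outcome | do(Variant F)) is just the pooled rate for Variant F: 93/280 = 0.332.

0.33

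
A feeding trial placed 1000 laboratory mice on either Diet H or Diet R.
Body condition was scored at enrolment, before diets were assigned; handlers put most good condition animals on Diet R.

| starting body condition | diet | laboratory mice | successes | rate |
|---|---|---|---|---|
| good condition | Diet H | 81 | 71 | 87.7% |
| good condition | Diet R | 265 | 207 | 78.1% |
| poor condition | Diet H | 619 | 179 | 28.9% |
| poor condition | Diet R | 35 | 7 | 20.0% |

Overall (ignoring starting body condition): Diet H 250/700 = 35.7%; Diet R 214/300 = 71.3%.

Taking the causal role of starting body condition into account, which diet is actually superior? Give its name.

The starting body condition-specific comparison favours Diet H throughout, but the pooled figures favour Diet R. The question is whether to condition on starting body condition.
Starting body condition is set before the diet has any effect — it is not caused by the diet — and it independently drives the outcome. That makes it a confounder, so the causal comparison is within starting body condition levels.
Within each level — good condition: 87.7% vs 78.1%; poor condition: 28.9% vs 20.0% — Diet H is higher every time.

Diet H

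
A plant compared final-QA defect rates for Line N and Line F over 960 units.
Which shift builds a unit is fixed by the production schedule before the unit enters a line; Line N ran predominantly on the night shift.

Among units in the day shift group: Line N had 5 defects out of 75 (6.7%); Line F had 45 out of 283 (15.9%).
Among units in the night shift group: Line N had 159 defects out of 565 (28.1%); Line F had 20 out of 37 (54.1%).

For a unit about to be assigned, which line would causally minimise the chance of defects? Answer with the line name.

The stratified and pooled comparisons disagree (Line N wins within each shift; Line F wins overall), so the answer turns on the causal role of shift.
Since shift is a pre-existing factor (not a product of the line) and it affects the outcome on its own, it is a confounder. The stratified rates, not the pooled rate, identify the causal effect.
Within each level — day shift: 6.7% vs 15.9%; night shift: 28.1% vs 54.1% — Line N is lower every time.

Line N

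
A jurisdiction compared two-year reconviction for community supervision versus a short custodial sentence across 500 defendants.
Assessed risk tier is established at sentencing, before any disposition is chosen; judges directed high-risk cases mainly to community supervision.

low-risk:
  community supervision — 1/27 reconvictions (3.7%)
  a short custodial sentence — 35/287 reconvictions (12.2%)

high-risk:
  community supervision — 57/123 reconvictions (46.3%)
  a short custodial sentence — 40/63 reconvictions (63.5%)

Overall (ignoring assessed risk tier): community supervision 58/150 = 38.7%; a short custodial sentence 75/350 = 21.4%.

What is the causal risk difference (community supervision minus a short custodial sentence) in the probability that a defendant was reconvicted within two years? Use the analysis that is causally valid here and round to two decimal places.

Assessed risk tier satisfies the back-door criterion: it is not a descendant of the disposition, and it blocks the spurious path from disposition to outcome. Adjusting for it (i.e., using the within-assessed risk tier rates) gives the causal effect.
Adjusting over the population distribution of assessed risk tier: 0.628·(0.037−0.122) + 0.372·(0.463−0.635) = -0.117.

-0.12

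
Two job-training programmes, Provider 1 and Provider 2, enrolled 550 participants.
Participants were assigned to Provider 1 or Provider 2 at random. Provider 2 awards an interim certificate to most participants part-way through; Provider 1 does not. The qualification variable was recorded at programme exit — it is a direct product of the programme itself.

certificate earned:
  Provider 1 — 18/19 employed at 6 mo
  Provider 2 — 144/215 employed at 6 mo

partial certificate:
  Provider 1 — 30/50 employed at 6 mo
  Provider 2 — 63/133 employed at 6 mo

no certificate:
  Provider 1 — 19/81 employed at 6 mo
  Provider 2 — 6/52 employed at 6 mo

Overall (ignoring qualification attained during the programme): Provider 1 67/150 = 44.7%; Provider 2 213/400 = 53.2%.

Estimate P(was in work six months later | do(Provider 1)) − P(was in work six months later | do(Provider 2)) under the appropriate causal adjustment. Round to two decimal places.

-0.09

Provider 1 is higher inside every qualification attained during the programme stratum but Provider 2 is higher in aggregate. Whether to stratify depends on how qualification attained during the programme relates to the programme.
Qualification attained during the programme lies on the pathway programme → qualification attained during the programme → outcome, so adjusting for it blocks the indirect effect. For the total causal effect of programme, use the unadjusted pooled rates.
The causal difference is the pooled difference: 0.447 − 0.532 = -0.086.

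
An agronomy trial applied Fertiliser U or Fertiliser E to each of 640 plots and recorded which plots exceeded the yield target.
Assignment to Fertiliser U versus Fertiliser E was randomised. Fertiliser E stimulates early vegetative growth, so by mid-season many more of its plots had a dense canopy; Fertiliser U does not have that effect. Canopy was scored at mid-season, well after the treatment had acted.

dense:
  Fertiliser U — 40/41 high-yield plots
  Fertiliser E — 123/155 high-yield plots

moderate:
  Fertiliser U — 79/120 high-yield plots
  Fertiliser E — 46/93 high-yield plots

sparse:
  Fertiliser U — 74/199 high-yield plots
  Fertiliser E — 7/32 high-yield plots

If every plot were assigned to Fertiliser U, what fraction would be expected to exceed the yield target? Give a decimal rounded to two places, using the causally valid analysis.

0.54

Within every mid-season canopy level Fertiliser U has the higher rate, yet pooled Fertiliser E does — Simpson's reversal.
Because the fertiliser influences mid-season canopy, mid-season canopy is a post-treatment mediator, not a confounder. Stratifying on it would bias the estimate; the causal effect is the crude pooled difference.
So P(outcome | do(Fertiliser U)) is just the pooled rate for Fertiliser U: 193/360 = 0.536.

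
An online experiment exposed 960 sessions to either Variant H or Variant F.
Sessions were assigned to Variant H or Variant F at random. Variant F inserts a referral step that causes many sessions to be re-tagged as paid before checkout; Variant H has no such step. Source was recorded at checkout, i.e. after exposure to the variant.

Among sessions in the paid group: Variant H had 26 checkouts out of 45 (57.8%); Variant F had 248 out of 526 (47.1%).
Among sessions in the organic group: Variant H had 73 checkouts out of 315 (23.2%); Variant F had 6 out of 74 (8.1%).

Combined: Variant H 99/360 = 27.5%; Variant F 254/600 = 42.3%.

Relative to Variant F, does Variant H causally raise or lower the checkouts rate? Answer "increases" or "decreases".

Traffic source lies on the pathway variant → traffic source → outcome, so adjusting for it blocks the indirect effect. For the total causal effect of variant, use the unadjusted pooled rates.
Pooled: Variant H 27.5% vs Variant F 42.3%; Variant F is higher overall.

decreases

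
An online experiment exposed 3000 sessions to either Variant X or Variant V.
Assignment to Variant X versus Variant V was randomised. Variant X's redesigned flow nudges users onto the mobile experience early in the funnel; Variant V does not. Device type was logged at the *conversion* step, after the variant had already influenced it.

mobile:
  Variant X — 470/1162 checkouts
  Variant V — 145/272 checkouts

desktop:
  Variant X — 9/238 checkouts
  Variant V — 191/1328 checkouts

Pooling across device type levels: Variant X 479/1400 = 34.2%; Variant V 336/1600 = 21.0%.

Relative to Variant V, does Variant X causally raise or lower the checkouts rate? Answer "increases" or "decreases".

The stratified and pooled comparisons disagree (Variant V wins within each device type; Variant X wins overall), so the answer turns on the causal role of device type.
Because the variant influences device type, device type is a post-treatment mediator, not a confounder. Stratifying on it would bias the estimate; the causal effect is the crude pooled difference.
Pooled: Variant X 34.2% vs Variant V 21.0%; Variant X is higher overall.

increases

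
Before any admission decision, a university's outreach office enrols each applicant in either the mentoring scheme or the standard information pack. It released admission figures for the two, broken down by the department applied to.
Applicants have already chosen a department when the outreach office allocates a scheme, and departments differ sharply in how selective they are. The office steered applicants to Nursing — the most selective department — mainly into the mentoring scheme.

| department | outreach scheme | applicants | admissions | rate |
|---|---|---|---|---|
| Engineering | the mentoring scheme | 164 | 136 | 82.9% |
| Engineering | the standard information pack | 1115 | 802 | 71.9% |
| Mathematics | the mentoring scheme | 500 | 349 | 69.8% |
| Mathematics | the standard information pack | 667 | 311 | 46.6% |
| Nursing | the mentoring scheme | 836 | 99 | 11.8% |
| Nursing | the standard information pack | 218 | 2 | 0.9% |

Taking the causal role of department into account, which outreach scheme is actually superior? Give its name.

Within every department level the mentoring scheme has the higher rate, yet pooled the standard information pack does — Simpson's reversal.
Since department is a pre-existing factor (not a product of the outreach scheme) and it affects the outcome on its own, it is a confounder. The stratified rates, not the pooled rate, identify the causal effect.
Within each level — Engineering: 82.9% vs 71.9%; Mathematics: 69.8% vs 46.6%; Nursing: 11.8% vs 0.9% — the mentoring scheme is higher every time.

the mentoring scheme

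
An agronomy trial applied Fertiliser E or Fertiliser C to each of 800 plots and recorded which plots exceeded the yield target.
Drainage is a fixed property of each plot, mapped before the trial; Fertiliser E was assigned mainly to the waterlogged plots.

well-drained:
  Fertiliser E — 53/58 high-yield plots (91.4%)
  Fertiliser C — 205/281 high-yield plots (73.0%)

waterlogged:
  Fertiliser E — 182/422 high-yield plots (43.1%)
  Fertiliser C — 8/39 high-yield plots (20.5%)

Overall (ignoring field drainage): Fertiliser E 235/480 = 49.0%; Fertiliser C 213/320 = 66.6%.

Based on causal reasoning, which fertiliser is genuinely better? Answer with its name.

Fertiliser E

Field drainage is set before the fertiliser has any effect — it is not caused by the fertiliser — and it independently drives the outcome. That makes it a confounder, so the causal comparison is within field drainage levels.
Within each level — well-drained: 91.4% vs 73.0%; waterlogged: 43.1% vs 20.5% — Fertiliser E is higher every time.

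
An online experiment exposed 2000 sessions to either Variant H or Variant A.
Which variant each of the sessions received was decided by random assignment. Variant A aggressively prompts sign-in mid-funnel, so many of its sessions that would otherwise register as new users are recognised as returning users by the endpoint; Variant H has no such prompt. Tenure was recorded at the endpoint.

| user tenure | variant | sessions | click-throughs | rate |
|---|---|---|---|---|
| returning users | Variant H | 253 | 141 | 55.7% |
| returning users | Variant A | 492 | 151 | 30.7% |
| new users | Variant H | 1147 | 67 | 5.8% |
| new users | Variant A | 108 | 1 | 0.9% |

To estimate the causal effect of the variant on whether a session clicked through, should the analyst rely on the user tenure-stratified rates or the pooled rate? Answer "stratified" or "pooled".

pooled

Within every user tenure level Variant H has the higher rate, yet pooled Variant A does — Simpson's reversal.
Because the variant influences user tenure, user tenure is a post-treatment mediator, not a confounder. Stratifying on it would bias the estimate; the causal effect is the crude pooled difference.
Pooled: Variant H 14.9% vs Variant A 25.3%; Variant A is higher overall.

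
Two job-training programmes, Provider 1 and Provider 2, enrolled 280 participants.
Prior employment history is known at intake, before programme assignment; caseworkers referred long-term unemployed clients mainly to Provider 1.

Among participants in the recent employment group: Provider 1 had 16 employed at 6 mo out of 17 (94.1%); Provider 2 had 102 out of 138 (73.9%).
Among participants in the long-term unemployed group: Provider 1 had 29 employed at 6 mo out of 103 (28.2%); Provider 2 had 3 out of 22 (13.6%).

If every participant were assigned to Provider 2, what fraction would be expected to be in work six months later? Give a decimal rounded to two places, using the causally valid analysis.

The imbalance in prior employment history arose from how participants were allocated, not from anything the programme did; and prior employment history independently affects the outcome. The pooled gap is confounded — condition on prior employment history.
Standardising Provider 2 to the population prior employment history mix: 0.554·102/138 + 0.446·3/22 = 0.470.

0.47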